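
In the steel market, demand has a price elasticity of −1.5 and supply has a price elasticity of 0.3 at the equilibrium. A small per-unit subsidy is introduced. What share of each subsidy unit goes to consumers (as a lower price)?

For a small subsidy around the equilibrium, the benefit split depends on the relative slopes, which at a point are proportional to the elasticities.
Buyer share = εs/(εs + |εd|) = 0.3/(0.3 + 1.5) = 1/6; seller share = |εd|/(εs + |εd|) = 5/6.

Consumer share = 1/6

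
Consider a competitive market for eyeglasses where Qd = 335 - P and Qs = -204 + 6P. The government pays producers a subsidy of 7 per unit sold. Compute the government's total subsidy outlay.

Government cost = 1848

Pre-subsidy: 335 - P = -204 + 6P gives P* = 77, Q* = 258.
With the subsidy, sellers receive Ps = Pb + 7 for each unit, where Pb is the price buyers pay.
Supply in terms of Pb becomes Qs = -204 + 6(Pb + 7) = -162 + 6Pb. Setting this equal to demand: 335 - Pb = -162 + 6Pb, so Pb = 71.
Sellers receive Ps = 71 + 7 = 78; Q' = 335 − 1·71 = 264.
Government outlay = subsidy × quantity = 7 × 264 = 1848.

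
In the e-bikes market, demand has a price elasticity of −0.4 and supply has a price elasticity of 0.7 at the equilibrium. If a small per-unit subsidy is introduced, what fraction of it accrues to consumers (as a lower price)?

For a small subsidy around the equilibrium, the benefit split depends on the relative slopes, which at a point are proportional to the elasticities.
Buyer share = εs/(εs + |εd|) = 0.7/(0.7 + 0.4) = 7/11; seller share = |εd|/(εs + |εd|) = 4/11.

Consumer share = 7/11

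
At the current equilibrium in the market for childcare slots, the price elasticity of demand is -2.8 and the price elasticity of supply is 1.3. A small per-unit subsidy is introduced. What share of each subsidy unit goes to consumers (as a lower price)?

For a small subsidy around the equilibrium, the benefit split depends on the relative slopes, which at a point are proportional to the elasticities.
Buyer share = εs/(εs + |εd|) = 1.3/(1.3 + 2.8) = 13/41; seller share = |εd|/(εs + |εd|) = 28/41.

Consumer share = 13/41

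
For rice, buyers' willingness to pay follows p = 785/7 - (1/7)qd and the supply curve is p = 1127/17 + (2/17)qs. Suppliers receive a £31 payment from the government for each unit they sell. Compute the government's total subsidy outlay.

Pre-subsidy: 785/7 - (1/7)q = 1127/17 + (2/17)q gives q* = 176 and p* = 87.
With the subsidy, sellers receive ps = pb + 31 for each unit, where pb is the price buyers pay.
On the curves, pb = 785/7 - (1/7)q and ps = 1127/17 + (2/17)q; the wedge ps − pb = 31 gives 1127/17 + (2/17)q − (785/7 - (1/7)q) = 31, so q' = 295.
Then pb = 785/7 − (1/7)·295 = 70 and ps = 1127/17 + (2/17)·295 = 101.
Government outlay = subsidy × quantity = 31 × 295 = 9145.

Government cost = £9145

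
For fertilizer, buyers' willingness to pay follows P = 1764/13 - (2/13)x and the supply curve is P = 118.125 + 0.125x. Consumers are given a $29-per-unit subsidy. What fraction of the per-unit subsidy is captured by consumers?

Pre-subsidy: 1764/13 - (2/13)x = 118.125 + 0.125x gives x* = 63 and P* = 126.
With the rebate, buyers effectively pay Pb = Ps − 29, where Ps is the price sellers receive.
On the curves, Pb = 1764/13 - (2/13)x and Ps = 118.125 + 0.125x; the wedge Ps − Pb = 29 gives 118.125 + 0.125x − (1764/13 - (2/13)x) = 29, so x' = 167.
Then Pb = 1764/13 − (2/13)·167 = 110 and Ps = 118.125 + 0.125·167 = 139.
Buyers' price falls by P* − Pb = 126 − 110 = 16; sellers' price rises by Ps − P* = 139 − 126 = 13.
So consumers capture 16/29 = 16/29 of each unit of subsidy.

Consumer share = 16/29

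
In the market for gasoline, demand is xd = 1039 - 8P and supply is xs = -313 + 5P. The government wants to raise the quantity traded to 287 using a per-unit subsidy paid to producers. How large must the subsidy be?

Required subsidy s = 26 per unit

At x = 287, invert demand for the buyer price: Pb = (1039 − 287)/8 = 94; invert supply for the seller price: Ps = (287 − (-313))/5 = 120.
The subsidy must fill the gap: s = Ps − Pb = 120 − 94 = 26.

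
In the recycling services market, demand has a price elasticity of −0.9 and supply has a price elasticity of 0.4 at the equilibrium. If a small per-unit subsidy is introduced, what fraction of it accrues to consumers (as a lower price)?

Consumer share = 4/13

For a small subsidy around the equilibrium, the benefit split depends on the relative slopes, which at a point are proportional to the elasticities.
Buyer share = εs/(εs + |εd|) = 0.4/(0.4 + 0.9) = 4/13; seller share = |εd|/(εs + |εd|) = 9/13.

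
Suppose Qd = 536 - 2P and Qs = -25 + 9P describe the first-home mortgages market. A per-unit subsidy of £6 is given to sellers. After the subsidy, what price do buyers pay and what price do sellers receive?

Pre-subsidy: 536 - 2P = -25 + 9P gives P* = 51, Q* = 434.
With the subsidy, sellers receive Ps = Pb + 6 for each unit, where Pb is the price buyers pay.
Supply in terms of Pb becomes Qs = -25 + 9(Pb + 6) = 29 + 9Pb. Setting this equal to demand: 536 - 2Pb = 29 + 9Pb, so Pb = 507/11.
Sellers receive Ps = 507/11 + 6 = 573/11; Q' = 536 − 2·(507/11) = 4882/11.

Buyers pay 507/11; sellers receive 573/11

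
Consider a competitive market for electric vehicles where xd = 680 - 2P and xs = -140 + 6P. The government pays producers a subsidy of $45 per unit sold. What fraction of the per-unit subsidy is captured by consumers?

Pre-subsidy: 680 - 2P = -140 + 6P gives P* = 102.5, x* = 475.
With the subsidy, sellers receive Ps = Pb + 45 for each unit, where Pb is the price buyers pay.
Supply in terms of Pb becomes xs = -140 + 6(Pb + 45) = 130 + 6Pb. Setting this equal to demand: 680 - 2Pb = 130 + 6Pb, so Pb = 68.75.
Sellers receive Ps = 68.75 + 45 = 113.75; x' = 680 − 2·68.75 = 542.5.
Buyers' price falls by P* − Pb = 102.5 − 68.75 = 33.75; sellers' price rises by Ps − P* = 113.75 − 102.5 = 11.25.
So consumers capture 33.75/45 = 0.75 of each unit of subsidy.

Consumer share = 0.75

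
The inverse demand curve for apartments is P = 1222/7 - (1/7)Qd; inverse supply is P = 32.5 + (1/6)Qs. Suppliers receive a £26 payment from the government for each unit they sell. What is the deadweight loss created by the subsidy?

Deadweight loss = £1092

Pre-subsidy: 1222/7 - (1/7)Q = 32.5 + (1/6)Q gives Q* = 459 and P* = 109.
With the subsidy, sellers receive Ps = Pb + 26 for each unit, where Pb is the price buyers pay.
On the curves, Pb = 1222/7 - (1/7)Q and Ps = 32.5 + (1/6)Q; the wedge Ps − Pb = 26 gives 32.5 + (1/6)Q − (1222/7 - (1/7)Q) = 26, so Q' = 543.
Then Pb = 1222/7 − (1/7)·543 = 97 and Ps = 32.5 + (1/6)·543 = 123.
The subsidy expands output by 543 − 459 = 84 past the efficient level; on those units the gap between marginal cost and willingness to pay runs from 0 up to 26.
DWL = ½ × 26 × 84 = 1092.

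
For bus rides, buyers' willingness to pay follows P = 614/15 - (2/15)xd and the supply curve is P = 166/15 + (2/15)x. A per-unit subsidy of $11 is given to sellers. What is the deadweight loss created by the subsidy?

Deadweight loss = $226.875

Pre-subsidy: 614/15 - (2/15)x = 166/15 + (2/15)x gives x* = 112 and P* = 26.
With the subsidy, sellers receive Ps = Pb + 11 for each unit, where Pb is the price buyers pay.
On the curves, Pb = 614/15 - (2/15)x and Ps = 166/15 + (2/15)x; the wedge Ps − Pb = 11 gives 166/15 + (2/15)x − (614/15 - (2/15)x) = 11, so x' = 153.25.
Then Pb = 614/15 − (2/15)·153.25 = 20.5 and Ps = 166/15 + (2/15)·153.25 = 31.5.
The subsidy expands output by 153.25 − 112 = 41.25 past the efficient level; on those units the gap between marginal cost and willingness to pay runs from 0 up to 11.
DWL = ½ × 11 × 41.25 = 226.875.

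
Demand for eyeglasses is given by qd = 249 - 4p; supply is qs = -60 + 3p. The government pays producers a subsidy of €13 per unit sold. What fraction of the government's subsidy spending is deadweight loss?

Pre-subsidy: 249 - 4p = -60 + 3p gives p* = 309/7, q* = 507/7.
With the subsidy, sellers receive ps = pb + 13 for each unit, where pb is the price buyers pay.
Supply in terms of pb becomes qs = -60 + 3(pb + 13) = -21 + 3pb. Setting this equal to demand: 249 - 4pb = -21 + 3pb, so pb = 270/7.
Sellers receive ps = 270/7 + 13 = 361/7; q' = 249 − 4·(270/7) = 663/7.
ΔCS = ½(507/7 + 663/7)(309/7 − 270/7) = 22815/49; ΔPS = ½(507/7 + 663/7)(361/7 − 309/7) = 30420/49.
Government spending = 13 × 663/7 = 8619/7.
DWL = ½ × 13 × (663/7 − 507/7) = 1014/7; fraction = (1014/7) / (8619/7) = 2/17.

DWL / government spending = 2/17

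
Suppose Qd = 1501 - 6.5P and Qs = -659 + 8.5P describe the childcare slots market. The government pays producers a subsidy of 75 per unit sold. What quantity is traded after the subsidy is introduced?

Q' = 841.25

Pre-subsidy: 1501 - 6.5P = -659 + 8.5P gives P* = 144, Q* = 565.
With the subsidy, sellers receive Ps = Pb + 75 for each unit, where Pb is the price buyers pay.
Supply in terms of Pb becomes Qs = -659 + 8.5(Pb + 75) = -21.5 + 8.5Pb. Setting this equal to demand: 1501 - 6.5Pb = -21.5 + 8.5Pb, so Pb = 101.5.
Sellers receive Ps = 101.5 + 75 = 176.5; Q' = 1501 − 6.5·101.5 = 841.25.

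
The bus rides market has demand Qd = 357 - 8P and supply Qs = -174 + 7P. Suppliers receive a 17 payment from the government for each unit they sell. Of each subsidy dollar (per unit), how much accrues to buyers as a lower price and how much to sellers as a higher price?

Pre-subsidy: 357 - 8P = -174 + 7P gives P* = 35.4, Q* = 73.8.
With the subsidy, sellers receive Ps = Pb + 17 for each unit, where Pb is the price buyers pay.
Supply in terms of Pb becomes Qs = -174 + 7(Pb + 17) = -55 + 7Pb. Setting this equal to demand: 357 - 8Pb = -55 + 7Pb, so Pb = 412/15.
Sellers receive Ps = 412/15 + 17 = 667/15; Q' = 357 − 8·(412/15) = 2059/15.
Buyers' price falls by P* − Pb = 35.4 − 412/15 = 119/15; sellers' price rises by Ps − P* = 667/15 − 35.4 = 136/15.

Buyers gain 119/15 per unit; sellers gain 136/15 per unit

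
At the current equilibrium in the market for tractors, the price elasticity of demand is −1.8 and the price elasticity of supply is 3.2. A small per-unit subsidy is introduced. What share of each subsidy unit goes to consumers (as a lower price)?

Consumer share = 0.64

For a small subsidy around the equilibrium, the benefit split depends on the relative slopes, which at a point are proportional to the elasticities.
Buyer share = εs/(εs + |εd|) = 3.2/(3.2 + 1.8) = 0.64; seller share = |εd|/(εs + |εd|) = 0.36.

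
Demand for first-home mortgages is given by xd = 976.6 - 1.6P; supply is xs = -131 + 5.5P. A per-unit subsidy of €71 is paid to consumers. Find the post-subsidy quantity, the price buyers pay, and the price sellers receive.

Pre-subsidy: 976.6 - 1.6P = -131 + 5.5P gives P* = 156, x* = 727.
With the rebate, buyers effectively pay Pb = Ps − 71, where Ps is the price sellers receive.
Demand in terms of Ps becomes xd = 976.6 − 1.6(Ps − 71) = 1090.2 - 1.6Ps. Setting this equal to supply: 1090.2 - 1.6Ps = -131 + 5.5Ps, so Ps = 172.
Buyers pay Pb = 172 − 71 = 101; x' = -131 + 5.5·172 = 815.

x' = 815; buyers pay €101; sellers receive €172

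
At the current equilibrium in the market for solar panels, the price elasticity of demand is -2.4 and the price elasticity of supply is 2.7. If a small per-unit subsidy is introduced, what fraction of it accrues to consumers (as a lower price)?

For a small subsidy around the equilibrium, the benefit split depends on the relative slopes, which at a point are proportional to the elasticities.
Buyer share = εs/(εs + |εd|) = 2.7/(2.7 + 2.4) = 9/17; seller share = |εd|/(εs + |εd|) = 8/17.

Consumer share = 9/17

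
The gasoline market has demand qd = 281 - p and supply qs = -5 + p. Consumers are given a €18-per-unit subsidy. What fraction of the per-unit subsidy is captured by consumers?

Pre-subsidy: 281 - p = -5 + p gives p* = 143, q* = 138.
With the rebate, buyers effectively pay pb = ps − 18, where ps is the price sellers receive.
Demand in terms of ps becomes qd = 281 − 1(ps − 18) = 299 - ps. Setting this equal to supply: 299 - ps = -5 + ps, so ps = 152.
Buyers pay pb = 152 − 18 = 134; q' = -5 + 1·152 = 147.
Buyers' price falls by p* − pb = 143 − 134 = 9; sellers' price rises by ps − p* = 152 − 143 = 9.
So consumers capture 9/18 = 0.5 of each unit of subsidy.

Consumer share = 0.5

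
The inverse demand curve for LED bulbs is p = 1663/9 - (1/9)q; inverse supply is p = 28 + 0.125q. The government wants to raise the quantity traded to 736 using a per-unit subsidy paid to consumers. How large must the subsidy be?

At q = 736, from the demand curve buyers pay pb = 1663/9 − (1/9)·736 = 103; from the supply curve sellers need ps = 28 + 0.125·736 = 120.
The subsidy must fill the gap: s = ps − pb = 120 − 103 = 17.

Required subsidy s = 17 per unit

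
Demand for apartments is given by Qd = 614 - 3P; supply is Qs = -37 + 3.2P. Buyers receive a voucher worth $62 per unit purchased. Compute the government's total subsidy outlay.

Pre-subsidy: 614 - 3P = -37 + 3.2P gives P* = 105, Q* = 299.
With the rebate, buyers effectively pay Pb = Ps − 62, where Ps is the price sellers receive.
Demand in terms of Ps becomes Qd = 614 − 3(Ps − 62) = 800 - 3Ps. Setting this equal to supply: 800 - 3Ps = -37 + 3.2Ps, so Ps = 135.
Buyers pay Pb = 135 − 62 = 73; Q' = -37 + 3.2·135 = 395.
Government outlay = subsidy × quantity = 62 × 395 = 24490.

Government cost = $24490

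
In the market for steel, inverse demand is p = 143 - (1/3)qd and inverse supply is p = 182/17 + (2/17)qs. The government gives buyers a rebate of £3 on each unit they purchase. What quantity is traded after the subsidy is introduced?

q' = 300

Pre-subsidy: 143 - (1/3)q = 182/17 + (2/17)q gives q* = 6747/23 and p* = 1040/23.
With the rebate, buyers effectively pay pb = ps − 3, where ps is the price sellers receive.
On the curves, pb = 143 - (1/3)q and ps = 182/17 + (2/17)q; the wedge ps − pb = 3 gives 182/17 + (2/17)q − (143 - (1/3)q) = 3, so q' = 300.
Then pb = 143 − (1/3)·300 = 43 and ps = 182/17 + (2/17)·300 = 46.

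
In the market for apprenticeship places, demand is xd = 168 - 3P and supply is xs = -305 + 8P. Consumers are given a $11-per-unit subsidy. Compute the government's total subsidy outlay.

Government cost = $693

Pre-subsidy: 168 - 3P = -305 + 8P gives P* = 43, x* = 39.
With the rebate, buyers effectively pay Pb = Ps − 11, where Ps is the price sellers receive.
Demand in terms of Ps becomes xd = 168 − 3(Ps − 11) = 201 - 3Ps. Setting this equal to supply: 201 - 3Ps = -305 + 8Ps, so Ps = 46.
Buyers pay Pb = 46 − 11 = 35; x' = -305 + 8·46 = 63.
Government outlay = subsidy × quantity = 11 × 63 = 693.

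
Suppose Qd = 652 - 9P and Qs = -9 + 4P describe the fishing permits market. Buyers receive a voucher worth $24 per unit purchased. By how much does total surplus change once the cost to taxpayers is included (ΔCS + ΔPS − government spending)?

Pre-subsidy: 652 - 9P = -9 + 4P gives P* = 661/13, Q* = 2527/13.
With the rebate, buyers effectively pay Pb = Ps − 24, where Ps is the price sellers receive.
Demand in terms of Ps becomes Qd = 652 − 9(Ps − 24) = 868 - 9Ps. Setting this equal to supply: 868 - 9Ps = -9 + 4Ps, so Ps = 877/13.
Buyers pay Pb = 877/13 − 24 = 565/13; Q' = -9 + 4·(877/13) = 3391/13.
ΔCS = ½(2527/13 + 3391/13)(661/13 − 565/13) = 284064/169; ΔPS = ½(2527/13 + 3391/13)(877/13 − 661/13) = 639144/169.
Government spending = 24 × 3391/13 = 81384/13.
Net change = 284064/169 + 639144/169 − 81384/13 = -10368/13. The loss equals the DWL triangle ½·24·864/13.

Net change in total surplus = -10368/13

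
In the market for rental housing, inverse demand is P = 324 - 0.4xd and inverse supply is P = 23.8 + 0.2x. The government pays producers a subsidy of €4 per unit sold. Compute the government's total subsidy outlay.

Government cost = €2028

Pre-subsidy: 324 - 0.4x = 23.8 + 0.2x gives x* = 1501/3 and P* = 1858/15.
With the subsidy, sellers receive Ps = Pb + 4 for each unit, where Pb is the price buyers pay.
On the curves, Pb = 324 - 0.4x and Ps = 23.8 + 0.2x; the wedge Ps − Pb = 4 gives 23.8 + 0.2x − (324 - 0.4x) = 4, so x' = 507.
Then Pb = 324 − 0.4·507 = 121.2 and Ps = 23.8 + 0.2·507 = 125.2.
Government outlay = subsidy × quantity = 4 × 507 = 2028.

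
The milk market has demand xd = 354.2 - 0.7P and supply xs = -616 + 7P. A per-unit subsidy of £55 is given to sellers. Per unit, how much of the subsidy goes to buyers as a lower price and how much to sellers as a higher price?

Buyers gain £50 per unit; sellers gain £5 per unit

Pre-subsidy: 354.2 - 0.7P = -616 + 7P gives P* = 126, x* = 266.
With the subsidy, sellers receive Ps = Pb + 55 for each unit, where Pb is the price buyers pay.
Supply in terms of Pb becomes xs = -616 + 7(Pb + 55) = -231 + 7Pb. Setting this equal to demand: 354.2 - 0.7Pb = -231 + 7Pb, so Pb = 76.
Sellers receive Ps = 76 + 55 = 131; x' = 354.2 − 0.7·76 = 301.
Buyers' price falls by P* − Pb = 126 − 76 = 50; sellers' price rises by Ps − P* = 131 − 126 = 5.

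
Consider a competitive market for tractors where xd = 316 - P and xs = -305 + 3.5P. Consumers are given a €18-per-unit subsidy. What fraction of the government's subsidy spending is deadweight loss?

Pre-subsidy: 316 - P = -305 + 3.5P gives P* = 138, x* = 178.
With the rebate, buyers effectively pay Pb = Ps − 18, where Ps is the price sellers receive.
Demand in terms of Ps becomes xd = 316 − 1(Ps − 18) = 334 - Ps. Setting this equal to supply: 334 - Ps = -305 + 3.5Ps, so Ps = 142.
Buyers pay Pb = 142 − 18 = 124; x' = -305 + 3.5·142 = 192.
ΔCS = ½(178 + 192)(138 − 124) = 2590; ΔPS = ½(178 + 192)(142 − 138) = 740.
Government spending = 18 × 192 = 3456.
DWL = ½ × 18 × (192 − 178) = 126; fraction = 126 / 3456 = 7/192.

DWL / government spending = 7/192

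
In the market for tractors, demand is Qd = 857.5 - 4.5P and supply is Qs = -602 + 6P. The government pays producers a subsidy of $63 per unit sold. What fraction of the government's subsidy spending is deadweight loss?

Pre-subsidy: 857.5 - 4.5P = -602 + 6P gives P* = 139, Q* = 232.
With the subsidy, sellers receive Ps = Pb + 63 for each unit, where Pb is the price buyers pay.
Supply in terms of Pb becomes Qs = -602 + 6(Pb + 63) = -224 + 6Pb. Setting this equal to demand: 857.5 - 4.5Pb = -224 + 6Pb, so Pb = 103.
Sellers receive Ps = 103 + 63 = 166; Q' = 857.5 − 4.5·103 = 394.
ΔCS = ½(232 + 394)(139 − 103) = 11268; ΔPS = ½(232 + 394)(166 − 139) = 8451.
Government spending = 63 × 394 = 24822.
DWL = ½ × 63 × (394 − 232) = 5103; fraction = 5103 / 24822 = 81/394.

DWL / government spending = 81/394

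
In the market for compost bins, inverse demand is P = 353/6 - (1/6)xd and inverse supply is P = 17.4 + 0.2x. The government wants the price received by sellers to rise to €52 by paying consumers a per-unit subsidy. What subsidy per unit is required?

At a seller price of 52, quantity supplied is -87 + 5·52 = 173.
Buyers absorb 173 only when they pay Pb = 353/6 − (1/6)·173 = 30.
s = Ps − Pb = 52 − 30 = 22.

Required subsidy s = €22 per unit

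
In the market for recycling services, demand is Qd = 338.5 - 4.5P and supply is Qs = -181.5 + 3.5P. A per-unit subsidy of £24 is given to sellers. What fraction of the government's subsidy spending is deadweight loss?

Pre-subsidy: 338.5 - 4.5P = -181.5 + 3.5P gives P* = 65, Q* = 46.
With the subsidy, sellers receive Ps = Pb + 24 for each unit, where Pb is the price buyers pay.
Supply in terms of Pb becomes Qs = -181.5 + 3.5(Pb + 24) = -97.5 + 3.5Pb. Setting this equal to demand: 338.5 - 4.5Pb = -97.5 + 3.5Pb, so Pb = 54.5.
Sellers receive Ps = 54.5 + 24 = 78.5; Q' = 338.5 − 4.5·54.5 = 93.25.
ΔCS = ½(46 + 93.25)(65 − 54.5) = 731.0625; ΔPS = ½(46 + 93.25)(78.5 − 65) = 939.9375.
Government spending = 24 × 93.25 = 2238.
DWL = ½ × 24 × (93.25 − 46) = 567; fraction = 567 / 2238 = 189/746.

DWL / government spending = 189/746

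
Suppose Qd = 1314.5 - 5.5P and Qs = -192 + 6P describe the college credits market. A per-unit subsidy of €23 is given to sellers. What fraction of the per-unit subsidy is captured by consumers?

Pre-subsidy: 1314.5 - 5.5P = -192 + 6P gives P* = 131, Q* = 594.
With the subsidy, sellers receive Ps = Pb + 23 for each unit, where Pb is the price buyers pay.
Supply in terms of Pb becomes Qs = -192 + 6(Pb + 23) = -54 + 6Pb. Setting this equal to demand: 1314.5 - 5.5Pb = -54 + 6Pb, so Pb = 119.
Sellers receive Ps = 119 + 23 = 142; Q' = 1314.5 − 5.5·119 = 660.
Buyers' price falls by P* − Pb = 131 − 119 = 12; sellers' price rises by Ps − P* = 142 − 131 = 11.
So consumers capture 12/23 = 12/23 of each unit of subsidy.

Consumer share = 12/23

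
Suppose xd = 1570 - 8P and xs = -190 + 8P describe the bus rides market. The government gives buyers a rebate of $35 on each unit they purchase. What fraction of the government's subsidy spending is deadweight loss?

Pre-subsidy: 1570 - 8P = -190 + 8P gives P* = 110, x* = 690.
With the rebate, buyers effectively pay Pb = Ps − 35, where Ps is the price sellers receive.
Demand in terms of Ps becomes xd = 1570 − 8(Ps − 35) = 1850 - 8Ps. Setting this equal to supply: 1850 - 8Ps = -190 + 8Ps, so Ps = 127.5.
Buyers pay Pb = 127.5 − 35 = 92.5; x' = -190 + 8·127.5 = 830.
ΔCS = ½(690 + 830)(110 − 92.5) = 13300; ΔPS = ½(690 + 830)(127.5 − 110) = 13300.
Government spending = 35 × 830 = 29050.
DWL = ½ × 35 × (830 − 690) = 2450; fraction = 2450 / 29050 = 7/83.

DWL / government spending = 7/83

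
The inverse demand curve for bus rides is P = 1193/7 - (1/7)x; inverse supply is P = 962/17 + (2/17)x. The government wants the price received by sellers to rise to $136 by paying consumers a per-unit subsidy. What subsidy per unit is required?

At a seller price of 136, quantity supplied is -481 + 8.5·136 = 675.
Buyers absorb 675 only when they pay Pb = 1193/7 − (1/7)·675 = 74.
s = Ps − Pb = 136 − 74 = 62.

Required subsidy s = $62 per unit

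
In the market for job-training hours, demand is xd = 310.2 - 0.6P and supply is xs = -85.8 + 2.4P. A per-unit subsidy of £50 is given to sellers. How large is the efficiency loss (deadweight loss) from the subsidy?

Pre-subsidy: 310.2 - 0.6P = -85.8 + 2.4P gives P* = 132, x* = 231.
With the subsidy, sellers receive Ps = Pb + 50 for each unit, where Pb is the price buyers pay.
Supply in terms of Pb becomes xs = -85.8 + 2.4(Pb + 50) = 34.2 + 2.4Pb. Setting this equal to demand: 310.2 - 0.6Pb = 34.2 + 2.4Pb, so Pb = 92.
Sellers receive Ps = 92 + 50 = 142; x' = 310.2 − 0.6·92 = 255.
The subsidy expands output by 255 − 231 = 24 past the efficient level; on those units the gap between marginal cost and willingness to pay runs from 0 up to 50.
DWL = ½ × 50 × 24 = 600.

Deadweight loss = £600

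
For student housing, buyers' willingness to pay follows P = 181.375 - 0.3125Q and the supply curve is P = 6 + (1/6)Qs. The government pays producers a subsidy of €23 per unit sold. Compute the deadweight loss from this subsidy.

Deadweight loss = €552

Pre-subsidy: 181.375 - 0.3125Q = 6 + (1/6)Q gives Q* = 366 and P* = 67.
With the subsidy, sellers receive Ps = Pb + 23 for each unit, where Pb is the price buyers pay.
On the curves, Pb = 181.375 - 0.3125Q and Ps = 6 + (1/6)Q; the wedge Ps − Pb = 23 gives 6 + (1/6)Q − (181.375 - 0.3125Q) = 23, so Q' = 414.
Then Pb = 181.375 − 0.3125·414 = 52 and Ps = 6 + (1/6)·414 = 75.
The subsidy expands output by 414 − 366 = 48 past the efficient level; on those units the gap between marginal cost and willingness to pay runs from 0 up to 23.
DWL = ½ × 23 × 48 = 552.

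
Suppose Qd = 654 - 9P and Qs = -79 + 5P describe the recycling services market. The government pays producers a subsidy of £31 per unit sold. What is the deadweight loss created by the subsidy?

Pre-subsidy: 654 - 9P = -79 + 5P gives P* = 733/14, Q* = 2559/14.
With the subsidy, sellers receive Ps = Pb + 31 for each unit, where Pb is the price buyers pay.
Supply in terms of Pb becomes Qs = -79 + 5(Pb + 31) = 76 + 5Pb. Setting this equal to demand: 654 - 9Pb = 76 + 5Pb, so Pb = 289/7.
Sellers receive Ps = 289/7 + 31 = 506/7; Q' = 654 − 9·(289/7) = 1977/7.
The subsidy expands output by 1977/7 − 2559/14 = 1395/14 past the efficient level; on those units the gap between marginal cost and willingness to pay runs from 0 up to 31.
DWL = ½ × 31 × 1395/14 = 43245/28.

Deadweight loss = 43245/28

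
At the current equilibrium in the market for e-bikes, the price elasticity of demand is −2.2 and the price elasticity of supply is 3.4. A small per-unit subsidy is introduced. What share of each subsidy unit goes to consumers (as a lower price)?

Consumer share = 17/28

For a small subsidy around the equilibrium, the benefit split depends on the relative slopes, which at a point are proportional to the elasticities.
Buyer share = εs/(εs + |εd|) = 3.4/(3.4 + 2.2) = 17/28; seller share = |εd|/(εs + |εd|) = 11/28.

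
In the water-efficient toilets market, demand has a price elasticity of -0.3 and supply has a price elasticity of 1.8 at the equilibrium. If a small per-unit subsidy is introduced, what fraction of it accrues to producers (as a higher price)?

For a small subsidy around the equilibrium, the benefit split depends on the relative slopes, which at a point are proportional to the elasticities.
Buyer share = εs/(εs + |εd|) = 1.8/(1.8 + 0.3) = 6/7; seller share = |εd|/(εs + |εd|) = 1/7.
So producers capture 1/7 of the subsidy.

Producer share = 1/7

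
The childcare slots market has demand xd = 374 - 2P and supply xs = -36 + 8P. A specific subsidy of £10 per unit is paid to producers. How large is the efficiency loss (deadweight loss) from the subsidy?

Deadweight loss = £80

Pre-subsidy: 374 - 2P = -36 + 8P gives P* = 41, x* = 292.
With the subsidy, sellers receive Ps = Pb + 10 for each unit, where Pb is the price buyers pay.
Supply in terms of Pb becomes xs = -36 + 8(Pb + 10) = 44 + 8Pb. Setting this equal to demand: 374 - 2Pb = 44 + 8Pb, so Pb = 33.
Sellers receive Ps = 33 + 10 = 43; x' = 374 − 2·33 = 308.
The subsidy expands output by 308 − 292 = 16 past the efficient level; on those units the gap between marginal cost and willingness to pay runs from 0 up to 10.
DWL = ½ × 10 × 16 = 80.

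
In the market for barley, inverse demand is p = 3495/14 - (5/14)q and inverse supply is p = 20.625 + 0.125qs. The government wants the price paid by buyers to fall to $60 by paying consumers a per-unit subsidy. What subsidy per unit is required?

Required subsidy s = $27 per unit

At a buyer price of 60, quantity demanded is 699 − 2.8·60 = 531.
Sellers supply 531 only when they receive ps = 20.625 + 0.125·531 = 87.
s = ps − pb = 87 − 60 = 27.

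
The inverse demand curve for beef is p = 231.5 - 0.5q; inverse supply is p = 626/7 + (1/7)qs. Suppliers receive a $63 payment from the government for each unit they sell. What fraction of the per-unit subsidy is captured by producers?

Producer share = 2/9

Pre-subsidy: 231.5 - 0.5q = 626/7 + (1/7)q gives q* = 221 and p* = 121.
With the subsidy, sellers receive ps = pb + 63 for each unit, where pb is the price buyers pay.
On the curves, pb = 231.5 - 0.5q and ps = 626/7 + (1/7)q; the wedge ps − pb = 63 gives 626/7 + (1/7)q − (231.5 - 0.5q) = 63, so q' = 319.
Then pb = 231.5 − 0.5·319 = 72 and ps = 626/7 + (1/7)·319 = 135.
Buyers' price falls by p* − pb = 121 − 72 = 49; sellers' price rises by ps − p* = 135 − 121 = 14.
So producers capture 14/63 = 2/9 of each unit of subsidy.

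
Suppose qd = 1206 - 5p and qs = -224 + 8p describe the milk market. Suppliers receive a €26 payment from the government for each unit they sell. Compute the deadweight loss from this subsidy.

Deadweight loss = €1040

Pre-subsidy: 1206 - 5p = -224 + 8p gives p* = 110, q* = 656.
With the subsidy, sellers receive ps = pb + 26 for each unit, where pb is the price buyers pay.
Supply in terms of pb becomes qs = -224 + 8(pb + 26) = -16 + 8pb. Setting this equal to demand: 1206 - 5pb = -16 + 8pb, so pb = 94.
Sellers receive ps = 94 + 26 = 120; q' = 1206 − 5·94 = 736.
The subsidy expands output by 736 − 656 = 80 past the efficient level; on those units the gap between marginal cost and willingness to pay runs from 0 up to 26.
DWL = ½ × 26 × 80 = 1040.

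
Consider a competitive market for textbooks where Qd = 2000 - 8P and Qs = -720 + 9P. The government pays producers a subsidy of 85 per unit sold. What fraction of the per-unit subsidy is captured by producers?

Pre-subsidy: 2000 - 8P = -720 + 9P gives P* = 160, Q* = 720.
With the subsidy, sellers receive Ps = Pb + 85 for each unit, where Pb is the price buyers pay.
Supply in terms of Pb becomes Qs = -720 + 9(Pb + 85) = 45 + 9Pb. Setting this equal to demand: 2000 - 8Pb = 45 + 9Pb, so Pb = 115.
Sellers receive Ps = 115 + 85 = 200; Q' = 2000 − 8·115 = 1080.
Buyers' price falls by P* − Pb = 160 − 115 = 45; sellers' price rises by Ps − P* = 200 − 160 = 40.
So producers capture 40/85 = 8/17 of each unit of subsidy.

Producer share = 8/17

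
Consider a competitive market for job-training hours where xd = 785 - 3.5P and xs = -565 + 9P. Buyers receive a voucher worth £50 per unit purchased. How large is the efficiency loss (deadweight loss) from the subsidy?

Deadweight loss = £3150

Pre-subsidy: 785 - 3.5P = -565 + 9P gives P* = 108, x* = 407.
With the rebate, buyers effectively pay Pb = Ps − 50, where Ps is the price sellers receive.
Demand in terms of Ps becomes xd = 785 − 3.5(Ps − 50) = 960 - 3.5Ps. Setting this equal to supply: 960 - 3.5Ps = -565 + 9Ps, so Ps = 122.
Buyers pay Pb = 122 − 50 = 72; x' = -565 + 9·122 = 533.
The subsidy expands output by 533 − 407 = 126 past the efficient level; on those units the gap between marginal cost and willingness to pay runs from 0 up to 50.
DWL = ½ × 50 × 126 = 3150.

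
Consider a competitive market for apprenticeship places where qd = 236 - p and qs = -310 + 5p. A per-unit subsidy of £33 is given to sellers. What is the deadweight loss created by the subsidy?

Deadweight loss = £453.75

Pre-subsidy: 236 - p = -310 + 5p gives p* = 91, q* = 145.
With the subsidy, sellers receive ps = pb + 33 for each unit, where pb is the price buyers pay.
Supply in terms of pb becomes qs = -310 + 5(pb + 33) = -145 + 5pb. Setting this equal to demand: 236 - pb = -145 + 5pb, so pb = 63.5.
Sellers receive ps = 63.5 + 33 = 96.5; q' = 236 − 1·63.5 = 172.5.
The subsidy expands output by 172.5 − 145 = 27.5 past the efficient level; on those units the gap between marginal cost and willingness to pay runs from 0 up to 33.
DWL = ½ × 33 × 27.5 = 453.75.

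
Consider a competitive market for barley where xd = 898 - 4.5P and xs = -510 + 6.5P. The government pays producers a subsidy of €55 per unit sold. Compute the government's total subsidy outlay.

Pre-subsidy: 898 - 4.5P = -510 + 6.5P gives P* = 128, x* = 322.
With the subsidy, sellers receive Ps = Pb + 55 for each unit, where Pb is the price buyers pay.
Supply in terms of Pb becomes xs = -510 + 6.5(Pb + 55) = -152.5 + 6.5Pb. Setting this equal to demand: 898 - 4.5Pb = -152.5 + 6.5Pb, so Pb = 95.5.
Sellers receive Ps = 95.5 + 55 = 150.5; x' = 898 − 4.5·95.5 = 468.25.
Government outlay = subsidy × quantity = 55 × 468.25 = 25753.75.

Government cost = €25753.75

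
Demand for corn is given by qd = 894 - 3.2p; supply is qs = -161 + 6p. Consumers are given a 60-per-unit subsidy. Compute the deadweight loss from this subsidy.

Deadweight loss = 86400/23

Pre-subsidy: 894 - 3.2p = -161 + 6p gives p* = 5275/46, q* = 12122/23.
With the rebate, buyers effectively pay pb = ps − 60, where ps is the price sellers receive.
Demand in terms of ps becomes qd = 894 − 3.2(ps − 60) = 1086 - 3.2ps. Setting this equal to supply: 1086 - 3.2ps = -161 + 6ps, so ps = 6235/46.
Buyers pay pb = 6235/46 − 60 = 3475/46; q' = -161 + 6·(6235/46) = 15002/23.
The subsidy expands output by 15002/23 − 12122/23 = 2880/23 past the efficient level; on those units the gap between marginal cost and willingness to pay runs from 0 up to 60.
DWL = ½ × 60 × 2880/23 = 86400/23.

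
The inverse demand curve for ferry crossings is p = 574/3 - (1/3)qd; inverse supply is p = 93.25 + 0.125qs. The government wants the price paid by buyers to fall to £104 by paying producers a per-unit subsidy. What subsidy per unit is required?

At a buyer price of 104, quantity demanded is 574 − 3·104 = 262.
Sellers supply 262 only when they receive ps = 93.25 + 0.125·262 = 126.
s = ps − pb = 126 − 104 = 22.

Required subsidy s = £22 per unit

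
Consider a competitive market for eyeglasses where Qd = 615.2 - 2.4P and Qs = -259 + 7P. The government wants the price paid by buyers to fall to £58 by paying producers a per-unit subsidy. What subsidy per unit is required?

Required subsidy s = £47 per unit

At a buyer price of 58, quantity demanded is 615.2 − 2.4·58 = 476.
Sellers supply 476 only when they receive Ps with -259 + 7·Ps = 476, i.e. Ps = 105.
s = Ps − Pb = 105 − 58 = 47.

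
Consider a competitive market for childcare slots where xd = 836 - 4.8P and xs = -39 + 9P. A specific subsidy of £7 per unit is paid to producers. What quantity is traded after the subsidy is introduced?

Pre-subsidy: 836 - 4.8P = -39 + 9P gives P* = 4375/69, x* = 12228/23.
With the subsidy, sellers receive Ps = Pb + 7 for each unit, where Pb is the price buyers pay.
Supply in terms of Pb becomes xs = -39 + 9(Pb + 7) = 24 + 9Pb. Setting this equal to demand: 836 - 4.8Pb = 24 + 9Pb, so Pb = 4060/69.
Sellers receive Ps = 4060/69 + 7 = 4543/69; x' = 836 − 4.8·(4060/69) = 12732/23.

x' = 12732/23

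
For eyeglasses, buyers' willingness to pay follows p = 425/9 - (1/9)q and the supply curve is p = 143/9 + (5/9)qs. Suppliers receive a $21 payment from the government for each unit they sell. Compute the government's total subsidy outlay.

Pre-subsidy: 425/9 - (1/9)q = 143/9 + (5/9)q gives q* = 47 and p* = 42.
With the subsidy, sellers receive ps = pb + 21 for each unit, where pb is the price buyers pay.
On the curves, pb = 425/9 - (1/9)q and ps = 143/9 + (5/9)q; the wedge ps − pb = 21 gives 143/9 + (5/9)q − (425/9 - (1/9)q) = 21, so q' = 78.5.
Then pb = 425/9 − (1/9)·78.5 = 38.5 and ps = 143/9 + (5/9)·78.5 = 59.5.
Government outlay = subsidy × quantity = 21 × 78.5 = 1648.5.

Government cost = $1648.5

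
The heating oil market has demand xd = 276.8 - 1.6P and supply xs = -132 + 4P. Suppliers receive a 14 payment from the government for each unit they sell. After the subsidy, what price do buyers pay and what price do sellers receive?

Pre-subsidy: 276.8 - 1.6P = -132 + 4P gives P* = 73, x* = 160.
With the subsidy, sellers receive Ps = Pb + 14 for each unit, where Pb is the price buyers pay.
Supply in terms of Pb becomes xs = -132 + 4(Pb + 14) = -76 + 4Pb. Setting this equal to demand: 276.8 - 1.6Pb = -76 + 4Pb, so Pb = 63.
Sellers receive Ps = 63 + 14 = 77; x' = 276.8 − 1.6·63 = 176.

Buyers pay 63; sellers receive 77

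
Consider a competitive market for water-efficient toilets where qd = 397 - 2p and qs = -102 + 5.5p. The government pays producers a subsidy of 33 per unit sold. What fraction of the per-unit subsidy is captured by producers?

Producer share = 4/15

Pre-subsidy: 397 - 2p = -102 + 5.5p gives p* = 998/15, q* = 3959/15.
With the subsidy, sellers receive ps = pb + 33 for each unit, where pb is the price buyers pay.
Supply in terms of pb becomes qs = -102 + 5.5(pb + 33) = 79.5 + 5.5pb. Setting this equal to demand: 397 - 2pb = 79.5 + 5.5pb, so pb = 127/3.
Sellers receive ps = 127/3 + 33 = 226/3; q' = 397 − 2·(127/3) = 937/3.
Buyers' price falls by p* − pb = 998/15 − 127/3 = 24.2; sellers' price rises by ps − p* = 226/3 − 998/15 = 8.8.
So producers capture 8.8/33 = 4/15 of each unit of subsidy.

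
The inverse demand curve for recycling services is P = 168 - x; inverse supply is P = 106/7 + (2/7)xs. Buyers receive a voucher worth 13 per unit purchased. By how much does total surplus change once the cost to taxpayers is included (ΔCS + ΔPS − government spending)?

Pre-subsidy: 168 - x = 106/7 + (2/7)x gives x* = 1070/9 and P* = 442/9.
With the rebate, buyers effectively pay Pb = Ps − 13, where Ps is the price sellers receive.
On the curves, Pb = 168 - x and Ps = 106/7 + (2/7)x; the wedge Ps − Pb = 13 gives 106/7 + (2/7)x − (168 - x) = 13, so x' = 129.
Then Pb = 168 − 1·129 = 39 and Ps = 106/7 + (2/7)·129 = 52.
ΔCS = ½(1070/9 + 129)(442/9 − 39) = 203021/162; ΔPS = ½(1070/9 + 129)(52 − 442/9) = 29003/81.
Government spending = 13 × 129 = 1677.
Net change = 203021/162 + 29003/81 − 1677 = -1183/18. The loss equals the DWL triangle ½·13·91/9.

Net change in total surplus = -1183/18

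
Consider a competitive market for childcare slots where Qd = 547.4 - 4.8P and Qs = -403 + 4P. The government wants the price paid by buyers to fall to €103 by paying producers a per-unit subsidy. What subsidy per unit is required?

At a buyer price of 103, quantity demanded is 547.4 − 4.8·103 = 53.
Sellers supply 53 only when they receive Ps with -403 + 4·Ps = 53, i.e. Ps = 114.
s = Ps − Pb = 114 − 103 = 11.

Required subsidy s = €11 per unit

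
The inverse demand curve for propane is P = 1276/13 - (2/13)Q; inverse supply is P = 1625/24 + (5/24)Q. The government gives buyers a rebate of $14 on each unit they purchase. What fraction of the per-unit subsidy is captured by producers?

Producer share = 65/113

Pre-subsidy: 1276/13 - (2/13)Q = 1625/24 + (5/24)Q gives Q* = 9499/113 and P* = 9630/113.
With the rebate, buyers effectively pay Pb = Ps − 14, where Ps is the price sellers receive.
On the curves, Pb = 1276/13 - (2/13)Q and Ps = 1625/24 + (5/24)Q; the wedge Ps − Pb = 14 gives 1625/24 + (5/24)Q − (1276/13 - (2/13)Q) = 14, so Q' = 13867/113.
Then Pb = 1276/13 − (2/13)·(13867/113) = 8958/113 and Ps = 1625/24 + (5/24)·(13867/113) = 10540/113.
Buyers' price falls by P* − Pb = 9630/113 − 8958/113 = 672/113; sellers' price rises by Ps − P* = 10540/113 − 9630/113 = 910/113.
So producers capture (910/113)/14 = 65/113 of each unit of subsidy.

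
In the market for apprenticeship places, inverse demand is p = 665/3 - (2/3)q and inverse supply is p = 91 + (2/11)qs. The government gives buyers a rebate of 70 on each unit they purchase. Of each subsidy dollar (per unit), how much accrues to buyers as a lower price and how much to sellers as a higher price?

Buyers gain 55 per unit; sellers gain 15 per unit

Pre-subsidy: 665/3 - (2/3)q = 91 + (2/11)q gives q* = 154 and p* = 119.
With the rebate, buyers effectively pay pb = ps − 70, where ps is the price sellers receive.
On the curves, pb = 665/3 - (2/3)q and ps = 91 + (2/11)q; the wedge ps − pb = 70 gives 91 + (2/11)q − (665/3 - (2/3)q) = 70, so q' = 236.5.
Then pb = 665/3 − (2/3)·236.5 = 64 and ps = 91 + (2/11)·236.5 = 134.
Buyers' price falls by p* − pb = 119 − 64 = 55; sellers' price rises by ps − p* = 134 − 119 = 15.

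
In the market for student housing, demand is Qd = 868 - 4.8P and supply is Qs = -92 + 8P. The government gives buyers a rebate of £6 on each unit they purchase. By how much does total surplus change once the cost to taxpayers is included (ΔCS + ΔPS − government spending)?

Net change in total surplus = -£54

Pre-subsidy: 868 - 4.8P = -92 + 8P gives P* = 75, Q* = 508.
With the rebate, buyers effectively pay Pb = Ps − 6, where Ps is the price sellers receive.
Demand in terms of Ps becomes Qd = 868 − 4.8(Ps − 6) = 896.8 - 4.8Ps. Setting this equal to supply: 896.8 - 4.8Ps = -92 + 8Ps, so Ps = 77.25.
Buyers pay Pb = 77.25 − 6 = 71.25; Q' = -92 + 8·77.25 = 526.
ΔCS = ½(508 + 526)(75 − 71.25) = 1938.75; ΔPS = ½(508 + 526)(77.25 − 75) = 1163.25.
Government spending = 6 × 526 = 3156.
Net change = 1938.75 + 1163.25 − 3156 = -54. The loss equals the DWL triangle ½·6·18.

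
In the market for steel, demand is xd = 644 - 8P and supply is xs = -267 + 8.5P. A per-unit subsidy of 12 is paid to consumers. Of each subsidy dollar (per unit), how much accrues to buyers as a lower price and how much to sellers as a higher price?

Pre-subsidy: 644 - 8P = -267 + 8.5P gives P* = 1822/33, x* = 6676/33.
With the rebate, buyers effectively pay Pb = Ps − 12, where Ps is the price sellers receive.
Demand in terms of Ps becomes xd = 644 − 8(Ps − 12) = 740 - 8Ps. Setting this equal to supply: 740 - 8Ps = -267 + 8.5Ps, so Ps = 2014/33.
Buyers pay Pb = 2014/33 − 12 = 1618/33; x' = -267 + 8.5·(2014/33) = 8308/33.
Buyers' price falls by P* − Pb = 1822/33 − 1618/33 = 68/11; sellers' price rises by Ps − P* = 2014/33 − 1822/33 = 64/11.

Buyers gain 68/11 per unit; sellers gain 64/11 per unit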